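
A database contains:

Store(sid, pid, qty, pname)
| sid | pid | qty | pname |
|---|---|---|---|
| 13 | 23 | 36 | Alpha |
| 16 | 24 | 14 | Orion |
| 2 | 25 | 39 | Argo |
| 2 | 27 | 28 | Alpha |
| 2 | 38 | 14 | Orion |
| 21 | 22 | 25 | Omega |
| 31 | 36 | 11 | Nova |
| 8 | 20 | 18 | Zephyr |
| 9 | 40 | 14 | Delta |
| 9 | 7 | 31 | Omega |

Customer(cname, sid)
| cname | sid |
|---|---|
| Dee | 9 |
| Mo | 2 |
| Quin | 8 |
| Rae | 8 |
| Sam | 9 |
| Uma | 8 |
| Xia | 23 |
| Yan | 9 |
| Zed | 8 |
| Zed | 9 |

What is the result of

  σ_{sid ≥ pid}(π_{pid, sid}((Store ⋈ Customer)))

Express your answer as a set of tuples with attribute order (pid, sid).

{(7, 9)}

Natural join on sid: {(2, 25, 39, Argo, Mo), (2, 27, 28, Alpha, Mo), (2, 38, 14, Orion, Mo), (8, 20, 18, Zephyr, Quin), (8, 20, 18, Zephyr, Rae), (8, 20, 18, Zephyr, Uma), (8, 20, 18, Zephyr, Zed), (9, 40, 14, Delta, Dee), (9, 40, 14, Delta, Sam), (9, 40, 14, Delta, Yan), (9, 40, 14, Delta, Zed), (9, 7, 31, Omega, Dee), (9, 7, 31, Omega, Sam), (9, 7, 31, Omega, Yan), (9, 7, 31, Omega, Zed)}
π[pid, sid]: project onto (pid, sid) (9 duplicate(s) eliminated) → {(20, 8), (25, 2), (27, 2), (38, 2), (40, 9), (7, 9)}
Filtering on sid ≥ pid leaves {(7, 9)}.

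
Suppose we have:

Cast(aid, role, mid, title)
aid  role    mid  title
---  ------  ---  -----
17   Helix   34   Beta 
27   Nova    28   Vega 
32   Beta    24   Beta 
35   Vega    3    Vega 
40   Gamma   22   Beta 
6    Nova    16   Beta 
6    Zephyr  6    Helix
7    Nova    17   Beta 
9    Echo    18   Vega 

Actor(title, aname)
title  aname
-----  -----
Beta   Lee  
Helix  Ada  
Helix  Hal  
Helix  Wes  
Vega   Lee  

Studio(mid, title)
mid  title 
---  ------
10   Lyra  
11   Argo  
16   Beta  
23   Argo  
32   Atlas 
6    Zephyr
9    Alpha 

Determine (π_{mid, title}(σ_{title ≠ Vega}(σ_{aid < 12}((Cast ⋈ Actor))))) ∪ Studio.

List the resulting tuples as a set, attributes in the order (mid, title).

{(10, Lyra), (11, Argo), (16, Beta), (17, Beta), (23, Argo), (32, Atlas), (6, Helix), (6, Zephyr), (9, Alpha)}

Natural join on title: {(17, Helix, 34, Beta, Lee), (27, Nova, 28, Vega, Lee), (32, Beta, 24, Beta, Lee), (35, Vega, 3, Vega, Lee), (40, Gamma, 22, Beta, Lee), (6, Nova, 16, Beta, Lee), (6, Zephyr, 6, Helix, Ada), (6, Zephyr, 6, Helix, Hal), (6, Zephyr, 6, Helix, Wes), (7, Nova, 17, Beta, Lee), (9, Echo, 18, Vega, Lee)}
Apply σ_{aid < 12}; surviving tuples: {(6, Nova, 16, Beta, Lee), (6, Zephyr, 6, Helix, Ada), (6, Zephyr, 6, Helix, Hal), (6, Zephyr, 6, Helix, Wes), (7, Nova, 17, Beta, Lee), (9, Echo, 18, Vega, Lee)}
Apply σ_{title ≠ Vega}; surviving tuples: {(6, Nova, 16, Beta, Lee), (6, Zephyr, 6, Helix, Ada), (6, Zephyr, 6, Helix, Hal), (6, Zephyr, 6, Helix, Wes), (7, Nova, 17, Beta, Lee)}
Projecting to mid, title (2 duplicate(s) eliminated): {(16, Beta), (17, Beta), (6, Helix)}
Union: {(16, Beta), (17, Beta), (6, Helix)} with {(10, Lyra), (11, Argo), (16, Beta), (23, Argo), (32, Atlas), (6, Zephyr), (9, Alpha)} → {(10, Lyra), (11, Argo), (16, Beta), (17, Beta), (23, Argo), (32, Atlas), (6, Helix), (6, Zephyr), (9, Alpha)}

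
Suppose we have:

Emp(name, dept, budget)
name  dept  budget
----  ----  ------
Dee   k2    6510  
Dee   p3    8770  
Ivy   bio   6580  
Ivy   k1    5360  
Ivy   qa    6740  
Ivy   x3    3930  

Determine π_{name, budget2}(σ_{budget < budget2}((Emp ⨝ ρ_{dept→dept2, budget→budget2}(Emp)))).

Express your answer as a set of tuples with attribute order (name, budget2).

{(Dee, 8770), (Ivy, 5360), (Ivy, 6580), (Ivy, 6740)}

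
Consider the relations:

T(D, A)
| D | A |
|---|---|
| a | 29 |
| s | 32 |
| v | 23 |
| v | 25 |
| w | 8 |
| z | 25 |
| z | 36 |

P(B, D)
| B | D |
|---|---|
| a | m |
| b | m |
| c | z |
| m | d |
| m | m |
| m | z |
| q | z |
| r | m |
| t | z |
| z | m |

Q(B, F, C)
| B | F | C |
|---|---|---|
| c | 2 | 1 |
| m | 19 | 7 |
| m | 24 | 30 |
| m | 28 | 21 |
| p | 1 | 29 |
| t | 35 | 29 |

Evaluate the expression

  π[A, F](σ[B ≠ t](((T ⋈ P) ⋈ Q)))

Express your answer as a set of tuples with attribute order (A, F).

T ⋈ P (natural join on D): {(z, 25, c), (z, 25, m), (z, 25, q), (z, 25, t), (z, 36, c), (z, 36, m), (z, 36, q), (z, 36, t)}
(T ⋈ P) ⋈ Q (natural join on B): {(z, 25, c, 2, 1), (z, 25, m, 19, 7), (z, 25, m, 24, 30), (z, 25, m, 28, 21), (z, 25, t, 35, 29), (z, 36, c, 2, 1), (z, 36, m, 19, 7), (z, 36, m, 24, 30), (z, 36, m, 28, 21), (z, 36, t, 35, 29)}
Apply σ_{B ≠ t}; surviving tuples: {(z, 25, c, 2, 1), (z, 25, m, 19, 7), (z, 25, m, 24, 30), (z, 25, m, 28, 21), (z, 36, c, 2, 1), (z, 36, m, 19, 7), (z, 36, m, 24, 30), (z, 36, m, 28, 21)}
π_{A, F} gives {(25, 19), (25, 2), (25, 24), (25, 28), (36, 19), (36, 2), (36, 24), (36, 28)}.

{(25, 19), (25, 2), (25, 24), (25, 28), (36, 19), (36, 2), (36, 24), (36, 28)}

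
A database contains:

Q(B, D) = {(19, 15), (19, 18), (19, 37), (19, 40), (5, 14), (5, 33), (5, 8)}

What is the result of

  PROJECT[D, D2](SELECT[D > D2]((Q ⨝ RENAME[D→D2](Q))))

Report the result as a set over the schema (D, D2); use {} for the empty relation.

ρ[D→D2]: schema becomes (B, D2); tuples unchanged.
Q ⋈ RENAME[D→D2](Q) (natural join on B): {(19, 15, 15), (19, 15, 18), (19, 15, 37), (19, 15, 40), (19, 18, 15), (19, 18, 18), (19, 18, 37), (19, 18, 40), (19, 37, 15), (19, 37, 18), (19, 37, 37), (19, 37, 40), (19, 40, 15), (19, 40, 18), (19, 40, 37), (19, 40, 40), (5, 14, 14), (5, 14, 33), (5, 14, 8), (5, 33, 14), (5, 33, 33), (5, 33, 8), (5, 8, 14), (5, 8, 33), (5, 8, 8)}
Apply σ_{D > D2}; surviving tuples: {(19, 18, 15), (19, 37, 15), (19, 37, 18), (19, 40, 15), (19, 40, 18), (19, 40, 37), (5, 14, 8), (5, 33, 14), (5, 33, 8)}
π[D, D2]: project onto (D, D2) → {(14, 8), (18, 15), (33, 14), (33, 8), (37, 15), (37, 18), (40, 15), (40, 18), (40, 37)}

{(14, 8), (18, 15), (33, 14), (33, 8), (37, 15), (37, 18), (40, 15), (40, 18), (40, 37)}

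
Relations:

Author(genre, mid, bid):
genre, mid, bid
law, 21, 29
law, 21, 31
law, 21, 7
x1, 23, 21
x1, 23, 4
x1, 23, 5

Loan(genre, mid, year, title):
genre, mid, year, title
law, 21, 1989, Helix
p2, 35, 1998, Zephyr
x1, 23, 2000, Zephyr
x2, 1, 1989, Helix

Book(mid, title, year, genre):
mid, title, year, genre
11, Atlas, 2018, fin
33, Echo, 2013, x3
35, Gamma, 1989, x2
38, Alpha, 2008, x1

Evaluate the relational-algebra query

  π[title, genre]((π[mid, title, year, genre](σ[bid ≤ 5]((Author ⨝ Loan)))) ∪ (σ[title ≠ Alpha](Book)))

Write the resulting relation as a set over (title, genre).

{(Atlas, fin), (Echo, x3), (Gamma, x2), (Zephyr, x1)}

Natural join on genre, mid: {(law, 21, 29, 1989, Helix), (law, 21, 31, 1989, Helix), (law, 21, 7, 1989, Helix), (x1, 23, 21, 2000, Zephyr), (x1, 23, 4, 2000, Zephyr), (x1, 23, 5, 2000, Zephyr)}
Apply σ_{bid ≤ 5}; surviving tuples: {(x1, 23, 4, 2000, Zephyr), (x1, 23, 5, 2000, Zephyr)}
π_{mid, title, year, genre} gives {(23, Zephyr, 2000, x1)} (1 duplicate(s) eliminated).
Apply σ_{title ≠ Alpha}; surviving tuples: {(11, Atlas, 2018, fin), (33, Echo, 2013, x3), (35, Gamma, 1989, x2)}
Taking the union: {(11, Atlas, 2018, fin), (23, Zephyr, 2000, x1), (33, Echo, 2013, x3), (35, Gamma, 1989, x2)}
π_{title, genre} gives {(Atlas, fin), (Echo, x3), (Gamma, x2), (Zephyr, x1)}.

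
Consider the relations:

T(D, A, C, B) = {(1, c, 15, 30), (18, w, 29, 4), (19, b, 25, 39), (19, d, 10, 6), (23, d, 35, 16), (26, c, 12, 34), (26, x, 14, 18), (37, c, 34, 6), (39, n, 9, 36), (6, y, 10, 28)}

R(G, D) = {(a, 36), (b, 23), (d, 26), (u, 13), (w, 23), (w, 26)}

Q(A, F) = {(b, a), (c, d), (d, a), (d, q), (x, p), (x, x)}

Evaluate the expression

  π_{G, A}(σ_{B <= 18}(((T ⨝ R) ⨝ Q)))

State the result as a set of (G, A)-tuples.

Natural join on D: {(23, d, 35, 16, b), (23, d, 35, 16, w), (26, c, 12, 34, d), (26, c, 12, 34, w), (26, x, 14, 18, d), (26, x, 14, 18, w)}
Natural join on A: {(23, d, 35, 16, b, a), (23, d, 35, 16, b, q), (23, d, 35, 16, w, a), (23, d, 35, 16, w, q), (26, c, 12, 34, d, d), (26, c, 12, 34, w, d), (26, x, 14, 18, d, p), (26, x, 14, 18, d, x), (26, x, 14, 18, w, p), (26, x, 14, 18, w, x)}
σ[B <= 18]: keep tuples satisfying B <= 18 → {(23, d, 35, 16, b, a), (23, d, 35, 16, b, q), (23, d, 35, 16, w, a), (23, d, 35, 16, w, q), (26, x, 14, 18, d, p), (26, x, 14, 18, d, x), (26, x, 14, 18, w, p), (26, x, 14, 18, w, x)}
π[G, A]: project onto (G, A) (4 duplicate(s) eliminated) → {(b, d), (d, x), (w, d), (w, x)}

{(b, d), (d, x), (w, d), (w, x)}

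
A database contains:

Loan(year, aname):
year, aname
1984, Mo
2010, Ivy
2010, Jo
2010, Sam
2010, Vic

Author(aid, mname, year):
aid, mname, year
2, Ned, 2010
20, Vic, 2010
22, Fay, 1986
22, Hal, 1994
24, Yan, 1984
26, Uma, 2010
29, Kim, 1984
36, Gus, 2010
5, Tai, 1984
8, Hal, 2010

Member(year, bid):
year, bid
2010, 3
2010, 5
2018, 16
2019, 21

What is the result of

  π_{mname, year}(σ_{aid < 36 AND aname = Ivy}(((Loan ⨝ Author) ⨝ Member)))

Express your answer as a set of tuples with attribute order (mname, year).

{(Hal, 2010), (Ned, 2010), (Uma, 2010), (Vic, 2010)}

Natural join on year: {(1984, Mo, 24, Yan), (1984, Mo, 29, Kim), (1984, Mo, 5, Tai), (2010, Ivy, 2, Ned), (2010, Ivy, 20, Vic), (2010, Ivy, 26, Uma), (2010, Ivy, 36, Gus), (2010, Ivy, 8, Hal), (2010, Jo, 2, Ned), (2010, Jo, 20, Vic), (2010, Jo, 26, Uma), (2010, Jo, 36, Gus), (2010, Jo, 8, Hal), (2010, Sam, 2, Ned), (2010, Sam, 20, Vic), (2010, Sam, 26, Uma), (2010, Sam, 36, Gus), (2010, Sam, 8, Hal), (2010, Vic, 2, Ned), (2010, Vic, 20, Vic), (2010, Vic, 26, Uma), (2010, Vic, 36, Gus), (2010, Vic, 8, Hal)}
Natural join on year: {(2010, Ivy, 2, Ned, 3), (2010, Ivy, 2, Ned, 5), (2010, Ivy, 20, Vic, 3), (2010, Ivy, 20, Vic, 5), (2010, Ivy, 26, Uma, 3), (2010, Ivy, 26, Uma, 5), (2010, Ivy, 36, Gus, 3), (2010, Ivy, 36, Gus, 5), (2010, Ivy, 8, Hal, 3), (2010, Ivy, 8, Hal, 5), (2010, Jo, 2, Ned, 3), (2010, Jo, 2, Ned, 5), (2010, Jo, 20, Vic, 3), (2010, Jo, 20, Vic, 5), (2010, Jo, 26, Uma, 3), (2010, Jo, 26, Uma, 5), (2010, Jo, 36, Gus, 3), (2010, Jo, 36, Gus, 5), (2010, Jo, 8, Hal, 3), (2010, Jo, 8, Hal, 5), (2010, Sam, 2, Ned, 3), (2010, Sam, 2, Ned, 5), (2010, Sam, 20, Vic, 3), (2010, Sam, 20, Vic, 5), (2010, Sam, 26, Uma, 3), (2010, Sam, 26, Uma, 5), (2010, Sam, 36, Gus, 3), (2010, Sam, 36, Gus, 5), (2010, Sam, 8, Hal, 3), (2010, Sam, 8, Hal, 5), (2010, Vic, 2, Ned, 3), (2010, Vic, 2, Ned, 5), (2010, Vic, 20, Vic, 3), (2010, Vic, 20, Vic, 5), (2010, Vic, 26, Uma, 3), (2010, Vic, 26, Uma, 5), (2010, Vic, 36, Gus, 3), (2010, Vic, 36, Gus, 5), (2010, Vic, 8, Hal, 3), (2010, Vic, 8, Hal, 5)}
Filtering on aid < 36 AND aname = Ivy leaves {(2010, Ivy, 2, Ned, 3), (2010, Ivy, 2, Ned, 5), (2010, Ivy, 20, Vic, 3), (2010, Ivy, 20, Vic, 5), (2010, Ivy, 26, Uma, 3), (2010, Ivy, 26, Uma, 5), (2010, Ivy, 8, Hal, 3), (2010, Ivy, 8, Hal, 5)}.
Keep only column(s) mname, year (4 duplicate(s) eliminated): {(Hal, 2010), (Ned, 2010), (Uma, 2010), (Vic, 2010)}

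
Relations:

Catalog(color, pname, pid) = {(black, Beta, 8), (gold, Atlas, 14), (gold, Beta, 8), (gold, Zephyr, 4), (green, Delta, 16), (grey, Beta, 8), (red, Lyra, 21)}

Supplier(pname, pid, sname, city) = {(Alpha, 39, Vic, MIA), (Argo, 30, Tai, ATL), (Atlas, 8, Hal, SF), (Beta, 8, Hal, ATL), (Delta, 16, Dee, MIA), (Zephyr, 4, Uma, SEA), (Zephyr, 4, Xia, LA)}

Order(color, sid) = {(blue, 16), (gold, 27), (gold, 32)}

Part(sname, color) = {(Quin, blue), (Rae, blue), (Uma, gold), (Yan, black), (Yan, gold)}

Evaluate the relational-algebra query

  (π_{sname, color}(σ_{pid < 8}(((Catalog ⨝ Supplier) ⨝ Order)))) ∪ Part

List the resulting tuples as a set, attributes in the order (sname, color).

{(Quin, blue), (Rae, blue), (Uma, gold), (Xia, gold), (Yan, black), (Yan, gold)}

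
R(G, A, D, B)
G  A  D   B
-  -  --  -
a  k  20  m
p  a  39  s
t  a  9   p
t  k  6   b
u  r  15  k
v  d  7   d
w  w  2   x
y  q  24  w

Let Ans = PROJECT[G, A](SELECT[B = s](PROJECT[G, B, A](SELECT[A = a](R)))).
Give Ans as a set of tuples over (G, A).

{(p, a)}

Selection A = a: {(p, a, 39, s), (t, a, 9, p)}
Keep only column(s) G, B, A: {(p, s, a), (t, p, a)}
Selection B = s: {(p, s, a)}
Keep only column(s) G, A: {(p, a)}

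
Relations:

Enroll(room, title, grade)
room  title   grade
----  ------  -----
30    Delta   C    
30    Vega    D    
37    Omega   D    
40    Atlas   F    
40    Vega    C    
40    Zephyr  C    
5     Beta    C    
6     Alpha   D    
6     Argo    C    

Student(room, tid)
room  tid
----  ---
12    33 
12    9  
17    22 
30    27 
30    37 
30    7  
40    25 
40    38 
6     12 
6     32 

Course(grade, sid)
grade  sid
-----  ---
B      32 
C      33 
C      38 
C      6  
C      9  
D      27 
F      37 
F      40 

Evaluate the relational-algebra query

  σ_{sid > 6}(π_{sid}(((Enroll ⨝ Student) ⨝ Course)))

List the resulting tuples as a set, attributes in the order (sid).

{27, 33, 37, 38, 40, 9}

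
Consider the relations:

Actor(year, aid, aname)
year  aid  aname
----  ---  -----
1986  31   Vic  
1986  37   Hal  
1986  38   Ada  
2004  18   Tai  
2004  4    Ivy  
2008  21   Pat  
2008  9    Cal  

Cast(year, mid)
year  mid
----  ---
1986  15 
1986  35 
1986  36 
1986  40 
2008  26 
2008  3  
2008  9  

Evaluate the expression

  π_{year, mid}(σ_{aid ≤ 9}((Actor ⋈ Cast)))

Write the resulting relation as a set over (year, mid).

{(2008, 26), (2008, 3), (2008, 9)}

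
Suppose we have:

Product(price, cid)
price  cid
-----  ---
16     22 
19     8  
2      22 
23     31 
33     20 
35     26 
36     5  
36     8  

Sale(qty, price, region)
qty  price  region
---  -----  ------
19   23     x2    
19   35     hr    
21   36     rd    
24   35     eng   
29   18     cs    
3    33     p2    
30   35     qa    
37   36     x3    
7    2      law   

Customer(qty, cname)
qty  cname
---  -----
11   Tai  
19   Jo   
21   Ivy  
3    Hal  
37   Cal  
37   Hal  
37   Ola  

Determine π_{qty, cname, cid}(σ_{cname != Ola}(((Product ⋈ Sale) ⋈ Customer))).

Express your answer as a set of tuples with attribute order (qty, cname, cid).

{(19, Jo, 26), (19, Jo, 31), (21, Ivy, 5), (21, Ivy, 8), (3, Hal, 20), (37, Cal, 5), (37, Cal, 8), (37, Hal, 5), (37, Hal, 8)}

Joining Product and Sale on price yields {(2, 22, 7, law), (23, 31, 19, x2), (33, 20, 3, p2), (35, 26, 19, hr), (35, 26, 24, eng), (35, 26, 30, qa), (36, 5, 21, rd), (36, 5, 37, x3), (36, 8, 21, rd), (36, 8, 37, x3)}.
Joining (Product ⋈ Sale) and Customer on qty yields {(23, 31, 19, x2, Jo), (33, 20, 3, p2, Hal), (35, 26, 19, hr, Jo), (36, 5, 21, rd, Ivy), (36, 5, 37, x3, Cal), (36, 5, 37, x3, Hal), (36, 5, 37, x3, Ola), (36, 8, 21, rd, Ivy), (36, 8, 37, x3, Cal), (36, 8, 37, x3, Hal), (36, 8, 37, x3, Ola)}.
σ[cname != Ola]: keep tuples satisfying cname != Ola → {(23, 31, 19, x2, Jo), (33, 20, 3, p2, Hal), (35, 26, 19, hr, Jo), (36, 5, 21, rd, Ivy), (36, 5, 37, x3, Cal), (36, 5, 37, x3, Hal), (36, 8, 21, rd, Ivy), (36, 8, 37, x3, Cal), (36, 8, 37, x3, Hal)}
π[qty, cname, cid]: project onto (qty, cname, cid) → {(19, Jo, 26), (19, Jo, 31), (21, Ivy, 5), (21, Ivy, 8), (3, Hal, 20), (37, Cal, 5), (37, Cal, 8), (37, Hal, 5), (37, Hal, 8)}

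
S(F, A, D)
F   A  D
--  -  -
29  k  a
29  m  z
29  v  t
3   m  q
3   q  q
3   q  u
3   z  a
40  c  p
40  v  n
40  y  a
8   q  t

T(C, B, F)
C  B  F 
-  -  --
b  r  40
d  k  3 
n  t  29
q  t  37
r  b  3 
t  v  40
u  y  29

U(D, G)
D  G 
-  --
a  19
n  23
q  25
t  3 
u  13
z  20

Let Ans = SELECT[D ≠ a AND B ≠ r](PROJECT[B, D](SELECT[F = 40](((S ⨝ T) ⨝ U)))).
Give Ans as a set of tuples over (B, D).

Joining S and T on F yields {(29, k, a, n, t), (29, k, a, u, y), (29, m, z, n, t), (29, m, z, u, y), (29, v, t, n, t), (29, v, t, u, y), (3, m, q, d, k), (3, m, q, r, b), (3, q, q, d, k), (3, q, q, r, b), (3, q, u, d, k), (3, q, u, r, b), (3, z, a, d, k), (3, z, a, r, b), (40, c, p, b, r), (40, c, p, t, v), (40, v, n, b, r), (40, v, n, t, v), (40, y, a, b, r), (40, y, a, t, v)}.
Joining (S ⨝ T) and U on D yields {(29, k, a, n, t, 19), (29, k, a, u, y, 19), (29, m, z, n, t, 20), (29, m, z, u, y, 20), (29, v, t, n, t, 3), (29, v, t, u, y, 3), (3, m, q, d, k, 25), (3, m, q, r, b, 25), (3, q, q, d, k, 25), (3, q, q, r, b, 25), (3, q, u, d, k, 13), (3, q, u, r, b, 13), (3, z, a, d, k, 19), (3, z, a, r, b, 19), (40, v, n, b, r, 23), (40, v, n, t, v, 23), (40, y, a, b, r, 19), (40, y, a, t, v, 19)}.
Selection F = 40: {(40, v, n, b, r, 23), (40, v, n, t, v, 23), (40, y, a, b, r, 19), (40, y, a, t, v, 19)}
Projecting to B, D: {(r, a), (r, n), (v, a), (v, n)}
Selection D ≠ a AND B ≠ r: {(v, n)}

{(v, n)}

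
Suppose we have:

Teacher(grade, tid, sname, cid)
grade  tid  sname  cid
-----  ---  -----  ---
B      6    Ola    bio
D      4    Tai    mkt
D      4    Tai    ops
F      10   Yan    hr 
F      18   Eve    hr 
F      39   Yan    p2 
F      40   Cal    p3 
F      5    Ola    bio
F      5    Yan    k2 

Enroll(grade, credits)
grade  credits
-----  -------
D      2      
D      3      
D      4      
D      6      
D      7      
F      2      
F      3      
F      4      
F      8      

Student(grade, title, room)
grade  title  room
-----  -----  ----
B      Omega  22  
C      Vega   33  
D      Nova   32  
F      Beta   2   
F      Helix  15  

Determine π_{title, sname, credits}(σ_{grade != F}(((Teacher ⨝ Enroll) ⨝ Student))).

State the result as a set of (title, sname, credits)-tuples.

Natural join on grade: {(D, 4, Tai, mkt, 2), (D, 4, Tai, mkt, 3), (D, 4, Tai, mkt, 4), (D, 4, Tai, mkt, 6), (D, 4, Tai, mkt, 7), (D, 4, Tai, ops, 2), (D, 4, Tai, ops, 3), (D, 4, Tai, ops, 4), (D, 4, Tai, ops, 6), (D, 4, Tai, ops, 7), (F, 10, Yan, hr, 2), (F, 10, Yan, hr, 3), (F, 10, Yan, hr, 4), (F, 10, Yan, hr, 8), (F, 18, Eve, hr, 2), (F, 18, Eve, hr, 3), (F, 18, Eve, hr, 4), (F, 18, Eve, hr, 8), (F, 39, Yan, p2, 2), (F, 39, Yan, p2, 3), (F, 39, Yan, p2, 4), (F, 39, Yan, p2, 8), (F, 40, Cal, p3, 2), (F, 40, Cal, p3, 3), (F, 40, Cal, p3, 4), (F, 40, Cal, p3, 8), (F, 5, Ola, bio, 2), (F, 5, Ola, bio, 3), (F, 5, Ola, bio, 4), (F, 5, Ola, bio, 8), (F, 5, Yan, k2, 2), (F, 5, Yan, k2, 3), (F, 5, Yan, k2, 4), (F, 5, Yan, k2, 8)}
Natural join on grade: {(D, 4, Tai, mkt, 2, Nova, 32), (D, 4, Tai, mkt, 3, Nova, 32), (D, 4, Tai, mkt, 4, Nova, 32), (D, 4, Tai, mkt, 6, Nova, 32), (D, 4, Tai, mkt, 7, Nova, 32), (D, 4, Tai, ops, 2, Nova, 32), (D, 4, Tai, ops, 3, Nova, 32), (D, 4, Tai, ops, 4, Nova, 32), (D, 4, Tai, ops, 6, Nova, 32), (D, 4, Tai, ops, 7, Nova, 32), (F, 10, Yan, hr, 2, Beta, 2), (F, 10, Yan, hr, 2, Helix, 15), (F, 10, Yan, hr, 3, Beta, 2), (F, 10, Yan, hr, 3, Helix, 15), (F, 10, Yan, hr, 4, Beta, 2), (F, 10, Yan, hr, 4, Helix, 15), (F, 10, Yan, hr, 8, Beta, 2), (F, 10, Yan, hr, 8, Helix, 15), (F, 18, Eve, hr, 2, Beta, 2), (F, 18, Eve, hr, 2, Helix, 15), (F, 18, Eve, hr, 3, Beta, 2), (F, 18, Eve, hr, 3, Helix, 15), (F, 18, Eve, hr, 4, Beta, 2), (F, 18, Eve, hr, 4, Helix, 15), (F, 18, Eve, hr, 8, Beta, 2), (F, 18, Eve, hr, 8, Helix, 15), (F, 39, Yan, p2, 2, Beta, 2), (F, 39, Yan, p2, 2, Helix, 15), (F, 39, Yan, p2, 3, Beta, 2), (F, 39, Yan, p2, 3, Helix, 15), (F, 39, Yan, p2, 4, Beta, 2), (F, 39, Yan, p2, 4, Helix, 15), (F, 39, Yan, p2, 8, Beta, 2), (F, 39, Yan, p2, 8, Helix, 15), (F, 40, Cal, p3, 2, Beta, 2), (F, 40, Cal, p3, 2, Helix, 15), (F, 40, Cal, p3, 3, Beta, 2), (F, 40, Cal, p3, 3, Helix, 15), (F, 40, Cal, p3, 4, Beta, 2), (F, 40, Cal, p3, 4, Helix, 15), (F, 40, Cal, p3, 8, Beta, 2), (F, 40, Cal, p3, 8, Helix, 15), (F, 5, Ola, bio, 2, Beta, 2), (F, 5, Ola, bio, 2, Helix, 15), (F, 5, Ola, bio, 3, Beta, 2), (F, 5, Ola, bio, 3, Helix, 15), (F, 5, Ola, bio, 4, Beta, 2), (F, 5, Ola, bio, 4, Helix, 15), (F, 5, Ola, bio, 8, Beta, 2), (F, 5, Ola, bio, 8, Helix, 15), (F, 5, Yan, k2, 2, Beta, 2), (F, 5, Yan, k2, 2, Helix, 15), (F, 5, Yan, k2, 3, Beta, 2), (F, 5, Yan, k2, 3, Helix, 15), (F, 5, Yan, k2, 4, Beta, 2), (F, 5, Yan, k2, 4, Helix, 15), (F, 5, Yan, k2, 8, Beta, 2), (F, 5, Yan, k2, 8, Helix, 15)}
Filtering on grade != F leaves {(D, 4, Tai, mkt, 2, Nova, 32), (D, 4, Tai, mkt, 3, Nova, 32), (D, 4, Tai, mkt, 4, Nova, 32), (D, 4, Tai, mkt, 6, Nova, 32), (D, 4, Tai, mkt, 7, Nova, 32), (D, 4, Tai, ops, 2, Nova, 32), (D, 4, Tai, ops, 3, Nova, 32), (D, 4, Tai, ops, 4, Nova, 32), (D, 4, Tai, ops, 6, Nova, 32), (D, 4, Tai, ops, 7, Nova, 32)}.
Projecting to title, sname, credits (5 duplicate(s) eliminated): {(Nova, Tai, 2), (Nova, Tai, 3), (Nova, Tai, 4), (Nova, Tai, 6), (Nova, Tai, 7)}

{(Nova, Tai, 2), (Nova, Tai, 3), (Nova, Tai, 4), (Nova, Tai, 6), (Nova, Tai, 7)}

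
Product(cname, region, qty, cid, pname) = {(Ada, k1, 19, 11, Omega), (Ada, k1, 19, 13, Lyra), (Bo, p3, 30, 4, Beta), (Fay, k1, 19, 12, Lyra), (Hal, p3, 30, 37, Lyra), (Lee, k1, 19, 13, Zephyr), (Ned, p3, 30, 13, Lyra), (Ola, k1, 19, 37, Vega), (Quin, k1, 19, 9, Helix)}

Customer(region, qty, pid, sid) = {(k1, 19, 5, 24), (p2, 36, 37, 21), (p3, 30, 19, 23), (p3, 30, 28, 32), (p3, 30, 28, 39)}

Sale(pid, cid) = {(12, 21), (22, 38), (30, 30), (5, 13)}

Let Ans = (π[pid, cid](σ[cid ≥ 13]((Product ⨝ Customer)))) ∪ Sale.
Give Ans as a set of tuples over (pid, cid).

{(12, 21), (19, 13), (19, 37), (22, 38), (28, 13), (28, 37), (30, 30), (5, 13), (5, 37)}

Joining Product and Customer on region, qty yields {(Ada, k1, 19, 11, Omega, 5, 24), (Ada, k1, 19, 13, Lyra, 5, 24), (Bo, p3, 30, 4, Beta, 19, 23), (Bo, p3, 30, 4, Beta, 28, 32), (Bo, p3, 30, 4, Beta, 28, 39), (Fay, k1, 19, 12, Lyra, 5, 24), (Hal, p3, 30, 37, Lyra, 19, 23), (Hal, p3, 30, 37, Lyra, 28, 32), (Hal, p3, 30, 37, Lyra, 28, 39), (Lee, k1, 19, 13, Zephyr, 5, 24), (Ned, p3, 30, 13, Lyra, 19, 23), (Ned, p3, 30, 13, Lyra, 28, 32), (Ned, p3, 30, 13, Lyra, 28, 39), (Ola, k1, 19, 37, Vega, 5, 24), (Quin, k1, 19, 9, Helix, 5, 24)}.
Selection cid ≥ 13: {(Ada, k1, 19, 13, Lyra, 5, 24), (Hal, p3, 30, 37, Lyra, 19, 23), (Hal, p3, 30, 37, Lyra, 28, 32), (Hal, p3, 30, 37, Lyra, 28, 39), (Lee, k1, 19, 13, Zephyr, 5, 24), (Ned, p3, 30, 13, Lyra, 19, 23), (Ned, p3, 30, 13, Lyra, 28, 32), (Ned, p3, 30, 13, Lyra, 28, 39), (Ola, k1, 19, 37, Vega, 5, 24)}
π_{pid, cid} gives {(19, 13), (19, 37), (28, 13), (28, 37), (5, 13), (5, 37)} (3 duplicate(s) eliminated).
Taking the union: {(12, 21), (19, 13), (19, 37), (22, 38), (28, 13), (28, 37), (30, 30), (5, 13), (5, 37)}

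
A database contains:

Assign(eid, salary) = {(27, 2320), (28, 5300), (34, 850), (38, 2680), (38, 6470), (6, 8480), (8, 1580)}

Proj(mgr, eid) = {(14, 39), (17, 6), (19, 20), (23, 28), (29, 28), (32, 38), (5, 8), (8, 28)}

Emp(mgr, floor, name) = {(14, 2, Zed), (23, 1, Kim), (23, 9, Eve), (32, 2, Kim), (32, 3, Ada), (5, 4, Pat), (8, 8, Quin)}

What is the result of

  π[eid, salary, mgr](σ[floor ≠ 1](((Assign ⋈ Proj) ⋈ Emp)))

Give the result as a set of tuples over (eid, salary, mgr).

{(28, 5300, 23), (28, 5300, 8), (38, 2680, 32), (38, 6470, 32), (8, 1580, 5)}

Joining Assign and Proj on eid yields {(28, 5300, 23), (28, 5300, 29), (28, 5300, 8), (38, 2680, 32), (38, 6470, 32), (6, 8480, 17), (8, 1580, 5)}.
Joining (Assign ⋈ Proj) and Emp on mgr yields {(28, 5300, 23, 1, Kim), (28, 5300, 23, 9, Eve), (28, 5300, 8, 8, Quin), (38, 2680, 32, 2, Kim), (38, 2680, 32, 3, Ada), (38, 6470, 32, 2, Kim), (38, 6470, 32, 3, Ada), (8, 1580, 5, 4, Pat)}.
Selection floor ≠ 1: {(28, 5300, 23, 9, Eve), (28, 5300, 8, 8, Quin), (38, 2680, 32, 2, Kim), (38, 2680, 32, 3, Ada), (38, 6470, 32, 2, Kim), (38, 6470, 32, 3, Ada), (8, 1580, 5, 4, Pat)}
Keep only column(s) eid, salary, mgr (2 duplicate(s) eliminated): {(28, 5300, 23), (28, 5300, 8), (38, 2680, 32), (38, 6470, 32), (8, 1580, 5)}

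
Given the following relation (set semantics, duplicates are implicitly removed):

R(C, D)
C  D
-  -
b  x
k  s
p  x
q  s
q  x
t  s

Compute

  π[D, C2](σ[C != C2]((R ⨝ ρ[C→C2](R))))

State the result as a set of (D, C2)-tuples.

ρ[C→C2]: schema becomes (C2, D); tuples unchanged.
Natural join on D: {(b, x, b), (b, x, p), (b, x, q), (k, s, k), (k, s, q), (k, s, t), (p, x, b), (p, x, p), (p, x, q), (q, s, k), (q, s, q), (q, s, t), (q, x, b), (q, x, p), (q, x, q), (t, s, k), (t, s, q), (t, s, t)}
σ[C != C2]: keep tuples satisfying C != C2 → {(b, x, p), (b, x, q), (k, s, q), (k, s, t), (p, x, b), (p, x, q), (q, s, k), (q, s, t), (q, x, b), (q, x, p), (t, s, k), (t, s, q)}
π_{D, C2} gives {(s, k), (s, q), (s, t), (x, b), (x, p), (x, q)} (6 duplicate(s) eliminated).

{(s, k), (s, q), (s, t), (x, b), (x, p), (x, q)}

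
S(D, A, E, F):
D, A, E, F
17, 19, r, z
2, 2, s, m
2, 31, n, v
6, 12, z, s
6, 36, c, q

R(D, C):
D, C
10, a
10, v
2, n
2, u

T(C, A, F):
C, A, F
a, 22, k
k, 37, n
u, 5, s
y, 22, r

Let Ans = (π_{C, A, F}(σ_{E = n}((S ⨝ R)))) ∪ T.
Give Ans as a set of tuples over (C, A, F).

S ⋈ R (natural join on D): {(2, 2, s, m, n), (2, 2, s, m, u), (2, 31, n, v, n), (2, 31, n, v, u)}
Apply σ_{E = n}; surviving tuples: {(2, 31, n, v, n), (2, 31, n, v, u)}
π[C, A, F]: project onto (C, A, F) → {(n, 31, v), (u, 31, v)}
Set union of the two operands is {(a, 22, k), (k, 37, n), (n, 31, v), (u, 31, v), (u, 5, s), (y, 22, r)}.

{(a, 22, k), (k, 37, n), (n, 31, v), (u, 31, v), (u, 5, s), (y, 22, r)}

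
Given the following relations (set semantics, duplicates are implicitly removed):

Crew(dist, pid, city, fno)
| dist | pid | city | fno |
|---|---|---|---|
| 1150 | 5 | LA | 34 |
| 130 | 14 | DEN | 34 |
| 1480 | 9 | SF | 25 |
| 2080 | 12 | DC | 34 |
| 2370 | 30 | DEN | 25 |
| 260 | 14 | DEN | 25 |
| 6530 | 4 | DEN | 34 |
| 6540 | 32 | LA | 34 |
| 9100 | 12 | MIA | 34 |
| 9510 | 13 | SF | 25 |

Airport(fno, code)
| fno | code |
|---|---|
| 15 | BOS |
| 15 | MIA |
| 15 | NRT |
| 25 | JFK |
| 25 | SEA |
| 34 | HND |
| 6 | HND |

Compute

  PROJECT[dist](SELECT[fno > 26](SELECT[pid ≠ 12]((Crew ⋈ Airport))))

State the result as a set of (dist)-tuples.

Natural join on fno: {(1150, 5, LA, 34, HND), (130, 14, DEN, 34, HND), (1480, 9, SF, 25, JFK), (1480, 9, SF, 25, SEA), (2080, 12, DC, 34, HND), (2370, 30, DEN, 25, JFK), (2370, 30, DEN, 25, SEA), (260, 14, DEN, 25, JFK), (260, 14, DEN, 25, SEA), (6530, 4, DEN, 34, HND), (6540, 32, LA, 34, HND), (9100, 12, MIA, 34, HND), (9510, 13, SF, 25, JFK), (9510, 13, SF, 25, SEA)}
σ[pid ≠ 12]: keep tuples satisfying pid ≠ 12 → {(1150, 5, LA, 34, HND), (130, 14, DEN, 34, HND), (1480, 9, SF, 25, JFK), (1480, 9, SF, 25, SEA), (2370, 30, DEN, 25, JFK), (2370, 30, DEN, 25, SEA), (260, 14, DEN, 25, JFK), (260, 14, DEN, 25, SEA), (6530, 4, DEN, 34, HND), (6540, 32, LA, 34, HND), (9510, 13, SF, 25, JFK), (9510, 13, SF, 25, SEA)}
σ[fno > 26]: keep tuples satisfying fno > 26 → {(1150, 5, LA, 34, HND), (130, 14, DEN, 34, HND), (6530, 4, DEN, 34, HND), (6540, 32, LA, 34, HND)}
Projecting to dist: {1150, 130, 6530, 6540}

{1150, 130, 6530, 6540}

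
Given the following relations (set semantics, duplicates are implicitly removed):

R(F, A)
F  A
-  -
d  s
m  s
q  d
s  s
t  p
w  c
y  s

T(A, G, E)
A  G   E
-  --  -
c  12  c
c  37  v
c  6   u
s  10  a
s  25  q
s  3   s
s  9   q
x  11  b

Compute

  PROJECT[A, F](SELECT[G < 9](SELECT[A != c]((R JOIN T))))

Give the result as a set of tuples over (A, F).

Natural join on A: {(d, s, 10, a), (d, s, 25, q), (d, s, 3, s), (d, s, 9, q), (m, s, 10, a), (m, s, 25, q), (m, s, 3, s), (m, s, 9, q), (s, s, 10, a), (s, s, 25, q), (s, s, 3, s), (s, s, 9, q), (w, c, 12, c), (w, c, 37, v), (w, c, 6, u), (y, s, 10, a), (y, s, 25, q), (y, s, 3, s), (y, s, 9, q)}
σ[A != c]: keep tuples satisfying A != c → {(d, s, 10, a), (d, s, 25, q), (d, s, 3, s), (d, s, 9, q), (m, s, 10, a), (m, s, 25, q), (m, s, 3, s), (m, s, 9, q), (s, s, 10, a), (s, s, 25, q), (s, s, 3, s), (s, s, 9, q), (y, s, 10, a), (y, s, 25, q), (y, s, 3, s), (y, s, 9, q)}
σ[G < 9]: keep tuples satisfying G < 9 → {(d, s, 3, s), (m, s, 3, s), (s, s, 3, s), (y, s, 3, s)}
π_{A, F} gives {(s, d), (s, m), (s, s), (s, y)}.

{(s, d), (s, m), (s, s), (s, y)}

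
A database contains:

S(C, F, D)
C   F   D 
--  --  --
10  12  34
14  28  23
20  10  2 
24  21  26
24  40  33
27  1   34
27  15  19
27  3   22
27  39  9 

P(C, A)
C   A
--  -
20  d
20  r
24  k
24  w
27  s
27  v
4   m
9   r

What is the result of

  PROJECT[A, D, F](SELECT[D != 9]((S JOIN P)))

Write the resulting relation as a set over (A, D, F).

{(d, 2, 10), (k, 26, 21), (k, 33, 40), (r, 2, 10), (s, 19, 15), (s, 22, 3), (s, 34, 1), (v, 19, 15), (v, 22, 3), (v, 34, 1), (w, 26, 21), (w, 33, 40)}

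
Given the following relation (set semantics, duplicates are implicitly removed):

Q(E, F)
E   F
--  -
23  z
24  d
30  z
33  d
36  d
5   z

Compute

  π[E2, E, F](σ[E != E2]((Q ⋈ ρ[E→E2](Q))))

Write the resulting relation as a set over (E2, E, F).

ρ[E→E2]: schema becomes (E2, F); tuples unchanged.
Q ⋈ ρ[E→E2](Q) (natural join on F): {(23, z, 23), (23, z, 30), (23, z, 5), (24, d, 24), (24, d, 33), (24, d, 36), (30, z, 23), (30, z, 30), (30, z, 5), (33, d, 24), (33, d, 33), (33, d, 36), (36, d, 24), (36, d, 33), (36, d, 36), (5, z, 23), (5, z, 30), (5, z, 5)}
σ[E != E2]: keep tuples satisfying E != E2 → {(23, z, 30), (23, z, 5), (24, d, 33), (24, d, 36), (30, z, 23), (30, z, 5), (33, d, 24), (33, d, 36), (36, d, 24), (36, d, 33), (5, z, 23), (5, z, 30)}
π_{E2, E, F} gives {(23, 30, z), (23, 5, z), (24, 33, d), (24, 36, d), (30, 23, z), (30, 5, z), (33, 24, d), (33, 36, d), (36, 24, d), (36, 33, d), (5, 23, z), (5, 30, z)}.

{(23, 30, z), (23, 5, z), (24, 33, d), (24, 36, d), (30, 23, z), (30, 5, z), (33, 24, d), (33, 36, d), (36, 24, d), (36, 33, d), (5, 23, z), (5, 30, z)}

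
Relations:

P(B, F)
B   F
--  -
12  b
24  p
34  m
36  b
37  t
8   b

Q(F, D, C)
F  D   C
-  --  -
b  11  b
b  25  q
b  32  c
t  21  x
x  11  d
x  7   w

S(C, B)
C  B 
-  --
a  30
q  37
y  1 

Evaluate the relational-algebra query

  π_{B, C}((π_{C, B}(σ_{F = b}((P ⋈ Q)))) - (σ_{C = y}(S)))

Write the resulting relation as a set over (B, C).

{(12, b), (12, c), (12, q), (36, b), (36, c), (36, q), (8, b), (8, c), (8, q)}

P ⋈ Q (natural join on F): {(12, b, 11, b), (12, b, 25, q), (12, b, 32, c), (36, b, 11, b), (36, b, 25, q), (36, b, 32, c), (37, t, 21, x), (8, b, 11, b), (8, b, 25, q), (8, b, 32, c)}
Filtering on F = b leaves {(12, b, 11, b), (12, b, 25, q), (12, b, 32, c), (36, b, 11, b), (36, b, 25, q), (36, b, 32, c), (8, b, 11, b), (8, b, 25, q), (8, b, 32, c)}.
Projecting to C, B: {(b, 12), (b, 36), (b, 8), (c, 12), (c, 36), (c, 8), (q, 12), (q, 36), (q, 8)}
Filtering on C = y leaves {(y, 1)}.
Taking the difference: {(b, 12), (b, 36), (b, 8), (c, 12), (c, 36), (c, 8), (q, 12), (q, 36), (q, 8)}
Projecting to B, C: {(12, b), (12, c), (12, q), (36, b), (36, c), (36, q), (8, b), (8, c), (8, q)}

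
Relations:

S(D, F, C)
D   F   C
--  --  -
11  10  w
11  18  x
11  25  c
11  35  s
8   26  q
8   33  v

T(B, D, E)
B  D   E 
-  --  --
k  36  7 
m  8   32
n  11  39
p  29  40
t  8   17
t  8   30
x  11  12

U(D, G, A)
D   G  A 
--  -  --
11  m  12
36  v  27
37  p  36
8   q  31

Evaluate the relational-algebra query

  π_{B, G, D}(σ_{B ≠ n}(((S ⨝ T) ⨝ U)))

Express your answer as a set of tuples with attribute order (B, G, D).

{(m, q, 8), (t, q, 8), (x, m, 11)}

Natural join on D: {(11, 10, w, n, 39), (11, 10, w, x, 12), (11, 18, x, n, 39), (11, 18, x, x, 12), (11, 25, c, n, 39), (11, 25, c, x, 12), (11, 35, s, n, 39), (11, 35, s, x, 12), (8, 26, q, m, 32), (8, 26, q, t, 17), (8, 26, q, t, 30), (8, 33, v, m, 32), (8, 33, v, t, 17), (8, 33, v, t, 30)}
Natural join on D: {(11, 10, w, n, 39, m, 12), (11, 10, w, x, 12, m, 12), (11, 18, x, n, 39, m, 12), (11, 18, x, x, 12, m, 12), (11, 25, c, n, 39, m, 12), (11, 25, c, x, 12, m, 12), (11, 35, s, n, 39, m, 12), (11, 35, s, x, 12, m, 12), (8, 26, q, m, 32, q, 31), (8, 26, q, t, 17, q, 31), (8, 26, q, t, 30, q, 31), (8, 33, v, m, 32, q, 31), (8, 33, v, t, 17, q, 31), (8, 33, v, t, 30, q, 31)}
Filtering on B ≠ n leaves {(11, 10, w, x, 12, m, 12), (11, 18, x, x, 12, m, 12), (11, 25, c, x, 12, m, 12), (11, 35, s, x, 12, m, 12), (8, 26, q, m, 32, q, 31), (8, 26, q, t, 17, q, 31), (8, 26, q, t, 30, q, 31), (8, 33, v, m, 32, q, 31), (8, 33, v, t, 17, q, 31), (8, 33, v, t, 30, q, 31)}.
π_{B, G, D} gives {(m, q, 8), (t, q, 8), (x, m, 11)} (7 duplicate(s) eliminated).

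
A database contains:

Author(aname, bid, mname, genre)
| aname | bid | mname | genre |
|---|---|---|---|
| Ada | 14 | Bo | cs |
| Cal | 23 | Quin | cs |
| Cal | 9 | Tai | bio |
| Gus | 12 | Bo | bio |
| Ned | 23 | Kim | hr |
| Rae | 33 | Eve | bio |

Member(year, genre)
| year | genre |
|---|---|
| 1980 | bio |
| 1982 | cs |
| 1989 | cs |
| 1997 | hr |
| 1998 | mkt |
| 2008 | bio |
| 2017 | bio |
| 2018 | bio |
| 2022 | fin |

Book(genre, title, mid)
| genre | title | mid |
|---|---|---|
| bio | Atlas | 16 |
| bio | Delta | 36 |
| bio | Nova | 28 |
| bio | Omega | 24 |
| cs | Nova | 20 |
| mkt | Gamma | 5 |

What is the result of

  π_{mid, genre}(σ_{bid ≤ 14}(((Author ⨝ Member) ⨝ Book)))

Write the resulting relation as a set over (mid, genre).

Natural join on genre: {(Ada, 14, Bo, cs, 1982), (Ada, 14, Bo, cs, 1989), (Cal, 23, Quin, cs, 1982), (Cal, 23, Quin, cs, 1989), (Cal, 9, Tai, bio, 1980), (Cal, 9, Tai, bio, 2008), (Cal, 9, Tai, bio, 2017), (Cal, 9, Tai, bio, 2018), (Gus, 12, Bo, bio, 1980), (Gus, 12, Bo, bio, 2008), (Gus, 12, Bo, bio, 2017), (Gus, 12, Bo, bio, 2018), (Ned, 23, Kim, hr, 1997), (Rae, 33, Eve, bio, 1980), (Rae, 33, Eve, bio, 2008), (Rae, 33, Eve, bio, 2017), (Rae, 33, Eve, bio, 2018)}
Natural join on genre: {(Ada, 14, Bo, cs, 1982, Nova, 20), (Ada, 14, Bo, cs, 1989, Nova, 20), (Cal, 23, Quin, cs, 1982, Nova, 20), (Cal, 23, Quin, cs, 1989, Nova, 20), (Cal, 9, Tai, bio, 1980, Atlas, 16), (Cal, 9, Tai, bio, 1980, Delta, 36), (Cal, 9, Tai, bio, 1980, Nova, 28), (Cal, 9, Tai, bio, 1980, Omega, 24), (Cal, 9, Tai, bio, 2008, Atlas, 16), (Cal, 9, Tai, bio, 2008, Delta, 36), (Cal, 9, Tai, bio, 2008, Nova, 28), (Cal, 9, Tai, bio, 2008, Omega, 24), (Cal, 9, Tai, bio, 2017, Atlas, 16), (Cal, 9, Tai, bio, 2017, Delta, 36), (Cal, 9, Tai, bio, 2017, Nova, 28), (Cal, 9, Tai, bio, 2017, Omega, 24), (Cal, 9, Tai, bio, 2018, Atlas, 16), (Cal, 9, Tai, bio, 2018, Delta, 36), (Cal, 9, Tai, bio, 2018, Nova, 28), (Cal, 9, Tai, bio, 2018, Omega, 24), (Gus, 12, Bo, bio, 1980, Atlas, 16), (Gus, 12, Bo, bio, 1980, Delta, 36), (Gus, 12, Bo, bio, 1980, Nova, 28), (Gus, 12, Bo, bio, 1980, Omega, 24), (Gus, 12, Bo, bio, 2008, Atlas, 16), (Gus, 12, Bo, bio, 2008, Delta, 36), (Gus, 12, Bo, bio, 2008, Nova, 28), (Gus, 12, Bo, bio, 2008, Omega, 24), (Gus, 12, Bo, bio, 2017, Atlas, 16), (Gus, 12, Bo, bio, 2017, Delta, 36), (Gus, 12, Bo, bio, 2017, Nova, 28), (Gus, 12, Bo, bio, 2017, Omega, 24), (Gus, 12, Bo, bio, 2018, Atlas, 16), (Gus, 12, Bo, bio, 2018, Delta, 36), (Gus, 12, Bo, bio, 2018, Nova, 28), (Gus, 12, Bo, bio, 2018, Omega, 24), (Rae, 33, Eve, bio, 1980, Atlas, 16), (Rae, 33, Eve, bio, 1980, Delta, 36), (Rae, 33, Eve, bio, 1980, Nova, 28), (Rae, 33, Eve, bio, 1980, Omega, 24), (Rae, 33, Eve, bio, 2008, Atlas, 16), (Rae, 33, Eve, bio, 2008, Delta, 36), (Rae, 33, Eve, bio, 2008, Nova, 28), (Rae, 33, Eve, bio, 2008, Omega, 24), (Rae, 33, Eve, bio, 2017, Atlas, 16), (Rae, 33, Eve, bio, 2017, Delta, 36), (Rae, 33, Eve, bio, 2017, Nova, 28), (Rae, 33, Eve, bio, 2017, Omega, 24), (Rae, 33, Eve, bio, 2018, Atlas, 16), (Rae, 33, Eve, bio, 2018, Delta, 36), (Rae, 33, Eve, bio, 2018, Nova, 28), (Rae, 33, Eve, bio, 2018, Omega, 24)}
σ[bid ≤ 14]: keep tuples satisfying bid ≤ 14 → {(Ada, 14, Bo, cs, 1982, Nova, 20), (Ada, 14, Bo, cs, 1989, Nova, 20), (Cal, 9, Tai, bio, 1980, Atlas, 16), (Cal, 9, Tai, bio, 1980, Delta, 36), (Cal, 9, Tai, bio, 1980, Nova, 28), (Cal, 9, Tai, bio, 1980, Omega, 24), (Cal, 9, Tai, bio, 2008, Atlas, 16), (Cal, 9, Tai, bio, 2008, Delta, 36), (Cal, 9, Tai, bio, 2008, Nova, 28), (Cal, 9, Tai, bio, 2008, Omega, 24), (Cal, 9, Tai, bio, 2017, Atlas, 16), (Cal, 9, Tai, bio, 2017, Delta, 36), (Cal, 9, Tai, bio, 2017, Nova, 28), (Cal, 9, Tai, bio, 2017, Omega, 24), (Cal, 9, Tai, bio, 2018, Atlas, 16), (Cal, 9, Tai, bio, 2018, Delta, 36), (Cal, 9, Tai, bio, 2018, Nova, 28), (Cal, 9, Tai, bio, 2018, Omega, 24), (Gus, 12, Bo, bio, 1980, Atlas, 16), (Gus, 12, Bo, bio, 1980, Delta, 36), (Gus, 12, Bo, bio, 1980, Nova, 28), (Gus, 12, Bo, bio, 1980, Omega, 24), (Gus, 12, Bo, bio, 2008, Atlas, 16), (Gus, 12, Bo, bio, 2008, Delta, 36), (Gus, 12, Bo, bio, 2008, Nova, 28), (Gus, 12, Bo, bio, 2008, Omega, 24), (Gus, 12, Bo, bio, 2017, Atlas, 16), (Gus, 12, Bo, bio, 2017, Delta, 36), (Gus, 12, Bo, bio, 2017, Nova, 28), (Gus, 12, Bo, bio, 2017, Omega, 24), (Gus, 12, Bo, bio, 2018, Atlas, 16), (Gus, 12, Bo, bio, 2018, Delta, 36), (Gus, 12, Bo, bio, 2018, Nova, 28), (Gus, 12, Bo, bio, 2018, Omega, 24)}
Keep only column(s) mid, genre (29 duplicate(s) eliminated): {(16, bio), (20, cs), (24, bio), (28, bio), (36, bio)}

{(16, bio), (20, cs), (24, bio), (28, bio), (36, bio)}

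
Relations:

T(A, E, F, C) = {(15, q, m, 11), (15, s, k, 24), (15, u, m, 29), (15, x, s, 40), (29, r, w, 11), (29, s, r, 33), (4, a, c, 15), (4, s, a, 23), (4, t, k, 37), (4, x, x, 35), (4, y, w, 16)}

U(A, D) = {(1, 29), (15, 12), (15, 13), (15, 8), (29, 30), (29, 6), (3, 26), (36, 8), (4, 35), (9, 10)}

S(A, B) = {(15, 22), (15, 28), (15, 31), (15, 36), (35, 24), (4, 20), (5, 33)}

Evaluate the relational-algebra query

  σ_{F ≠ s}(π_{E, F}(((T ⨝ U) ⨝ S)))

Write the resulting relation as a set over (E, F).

T ⋈ U (natural join on A): {(15, q, m, 11, 12), (15, q, m, 11, 13), (15, q, m, 11, 8), (15, s, k, 24, 12), (15, s, k, 24, 13), (15, s, k, 24, 8), (15, u, m, 29, 12), (15, u, m, 29, 13), (15, u, m, 29, 8), (15, x, s, 40, 12), (15, x, s, 40, 13), (15, x, s, 40, 8), (29, r, w, 11, 30), (29, r, w, 11, 6), (29, s, r, 33, 30), (29, s, r, 33, 6), (4, a, c, 15, 35), (4, s, a, 23, 35), (4, t, k, 37, 35), (4, x, x, 35, 35), (4, y, w, 16, 35)}
(T ⨝ U) ⋈ S (natural join on A): {(15, q, m, 11, 12, 22), (15, q, m, 11, 12, 28), (15, q, m, 11, 12, 31), (15, q, m, 11, 12, 36), (15, q, m, 11, 13, 22), (15, q, m, 11, 13, 28), (15, q, m, 11, 13, 31), (15, q, m, 11, 13, 36), (15, q, m, 11, 8, 22), (15, q, m, 11, 8, 28), (15, q, m, 11, 8, 31), (15, q, m, 11, 8, 36), (15, s, k, 24, 12, 22), (15, s, k, 24, 12, 28), (15, s, k, 24, 12, 31), (15, s, k, 24, 12, 36), (15, s, k, 24, 13, 22), (15, s, k, 24, 13, 28), (15, s, k, 24, 13, 31), (15, s, k, 24, 13, 36), (15, s, k, 24, 8, 22), (15, s, k, 24, 8, 28), (15, s, k, 24, 8, 31), (15, s, k, 24, 8, 36), (15, u, m, 29, 12, 22), (15, u, m, 29, 12, 28), (15, u, m, 29, 12, 31), (15, u, m, 29, 12, 36), (15, u, m, 29, 13, 22), (15, u, m, 29, 13, 28), (15, u, m, 29, 13, 31), (15, u, m, 29, 13, 36), (15, u, m, 29, 8, 22), (15, u, m, 29, 8, 28), (15, u, m, 29, 8, 31), (15, u, m, 29, 8, 36), (15, x, s, 40, 12, 22), (15, x, s, 40, 12, 28), (15, x, s, 40, 12, 31), (15, x, s, 40, 12, 36), (15, x, s, 40, 13, 22), (15, x, s, 40, 13, 28), (15, x, s, 40, 13, 31), (15, x, s, 40, 13, 36), (15, x, s, 40, 8, 22), (15, x, s, 40, 8, 28), (15, x, s, 40, 8, 31), (15, x, s, 40, 8, 36), (4, a, c, 15, 35, 20), (4, s, a, 23, 35, 20), (4, t, k, 37, 35, 20), (4, x, x, 35, 35, 20), (4, y, w, 16, 35, 20)}
Projecting to E, F (44 duplicate(s) eliminated): {(a, c), (q, m), (s, a), (s, k), (t, k), (u, m), (x, s), (x, x), (y, w)}
Filtering on F ≠ s leaves {(a, c), (q, m), (s, a), (s, k), (t, k), (u, m), (x, x), (y, w)}.

{(a, c), (q, m), (s, a), (s, k), (t, k), (u, m), (x, x), (y, w)}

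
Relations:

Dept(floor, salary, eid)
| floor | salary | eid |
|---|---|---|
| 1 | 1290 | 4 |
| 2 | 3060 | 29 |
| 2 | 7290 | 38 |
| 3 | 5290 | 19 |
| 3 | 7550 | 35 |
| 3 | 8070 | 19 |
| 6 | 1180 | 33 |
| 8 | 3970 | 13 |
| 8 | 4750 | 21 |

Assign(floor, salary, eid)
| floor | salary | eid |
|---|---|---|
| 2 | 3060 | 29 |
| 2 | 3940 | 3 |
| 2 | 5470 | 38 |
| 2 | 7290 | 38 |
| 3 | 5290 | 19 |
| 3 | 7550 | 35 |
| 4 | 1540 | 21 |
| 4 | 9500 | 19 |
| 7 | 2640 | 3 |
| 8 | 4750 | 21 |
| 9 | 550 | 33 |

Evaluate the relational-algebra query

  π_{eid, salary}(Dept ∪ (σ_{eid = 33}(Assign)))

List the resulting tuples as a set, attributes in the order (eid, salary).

{(13, 3970), (19, 5290), (19, 8070), (21, 4750), (29, 3060), (33, 1180), (33, 550), (35, 7550), (38, 7290), (4, 1290)}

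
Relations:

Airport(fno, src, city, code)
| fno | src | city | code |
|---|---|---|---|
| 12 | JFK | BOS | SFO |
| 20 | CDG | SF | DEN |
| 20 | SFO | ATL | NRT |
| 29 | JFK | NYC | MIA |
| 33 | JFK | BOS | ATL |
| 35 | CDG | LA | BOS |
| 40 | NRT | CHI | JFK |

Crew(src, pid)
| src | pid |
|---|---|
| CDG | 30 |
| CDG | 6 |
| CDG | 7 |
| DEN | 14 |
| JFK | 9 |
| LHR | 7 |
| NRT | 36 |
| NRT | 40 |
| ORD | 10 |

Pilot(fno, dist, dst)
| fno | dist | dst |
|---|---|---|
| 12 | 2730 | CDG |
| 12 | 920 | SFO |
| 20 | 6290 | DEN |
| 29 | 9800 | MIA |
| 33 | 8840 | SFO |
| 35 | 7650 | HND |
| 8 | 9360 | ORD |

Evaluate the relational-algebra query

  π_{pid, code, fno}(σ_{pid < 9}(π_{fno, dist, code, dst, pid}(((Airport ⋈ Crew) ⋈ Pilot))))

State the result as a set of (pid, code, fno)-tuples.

Airport ⋈ Crew (natural join on src): {(12, JFK, BOS, SFO, 9), (20, CDG, SF, DEN, 30), (20, CDG, SF, DEN, 6), (20, CDG, SF, DEN, 7), (29, JFK, NYC, MIA, 9), (33, JFK, BOS, ATL, 9), (35, CDG, LA, BOS, 30), (35, CDG, LA, BOS, 6), (35, CDG, LA, BOS, 7), (40, NRT, CHI, JFK, 36), (40, NRT, CHI, JFK, 40)}
(Airport ⋈ Crew) ⋈ Pilot (natural join on fno): {(12, JFK, BOS, SFO, 9, 2730, CDG), (12, JFK, BOS, SFO, 9, 920, SFO), (20, CDG, SF, DEN, 30, 6290, DEN), (20, CDG, SF, DEN, 6, 6290, DEN), (20, CDG, SF, DEN, 7, 6290, DEN), (29, JFK, NYC, MIA, 9, 9800, MIA), (33, JFK, BOS, ATL, 9, 8840, SFO), (35, CDG, LA, BOS, 30, 7650, HND), (35, CDG, LA, BOS, 6, 7650, HND), (35, CDG, LA, BOS, 7, 7650, HND)}
π[fno, dist, code, dst, pid]: project onto (fno, dist, code, dst, pid) → {(12, 2730, SFO, CDG, 9), (12, 920, SFO, SFO, 9), (20, 6290, DEN, DEN, 30), (20, 6290, DEN, DEN, 6), (20, 6290, DEN, DEN, 7), (29, 9800, MIA, MIA, 9), (33, 8840, ATL, SFO, 9), (35, 7650, BOS, HND, 30), (35, 7650, BOS, HND, 6), (35, 7650, BOS, HND, 7)}
σ[pid < 9]: keep tuples satisfying pid < 9 → {(20, 6290, DEN, DEN, 6), (20, 6290, DEN, DEN, 7), (35, 7650, BOS, HND, 6), (35, 7650, BOS, HND, 7)}
π[pid, code, fno]: project onto (pid, code, fno) → {(6, BOS, 35), (6, DEN, 20), (7, BOS, 35), (7, DEN, 20)}

{(6, BOS, 35), (6, DEN, 20), (7, BOS, 35), (7, DEN, 20)}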